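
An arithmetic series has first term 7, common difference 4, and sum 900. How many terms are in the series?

Using S = n/2 × [2a + (n-1)d]
900 = n/2 × [2(7) + (n-1)(4)]
900 = n/2 × [14 + 4n - 4]
1800 = n × [10 + 4n]
4n² + (10)n - 1800 = 0
Discriminant: Δ = (10)² - 4(4)(-1800) = 100 + 28800 = 28900
√Δ = 170
n = [-(10) + √Δ] / (2·4) = (-10 + 170) / 8 = 160 / 8 = 20
(The negative root is discarded since n must be a positive integer.)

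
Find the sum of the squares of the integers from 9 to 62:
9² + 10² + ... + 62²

Use ∑_{k=1}^{n} k² = n(n+1)(2n+1)/6, then subtract the first 8 terms.
∑_{k=1}^{62} k² = 62×63×125/6 = 81375
∑_{k=1}^{8} k² = 8×9×17/6 = 204
∑_{k=9}^{62} k² = 81375 - 204 = 81171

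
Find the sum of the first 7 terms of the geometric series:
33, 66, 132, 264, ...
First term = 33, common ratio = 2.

Sₙ = a(1 - rⁿ) / (1 - r)
S_7 = 33(1 - 2^7) / (1 - 2)
S_7 = 33(1 - 128) / (-1)
S_7 = 4191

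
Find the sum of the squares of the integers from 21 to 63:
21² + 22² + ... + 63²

Use ∑_{k=1}^{n} k² = n(n+1)(2n+1)/6, then subtract the first 20 terms.
∑_{k=1}^{63} k² = 63×64×127/6 = 85344
∑_{k=1}^{20} k² = 20×21×41/6 = 2870
∑_{k=21}^{63} k² = 85344 - 2870 = 82474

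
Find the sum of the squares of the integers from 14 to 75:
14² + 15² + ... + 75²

Use ∑_{k=1}^{n} k² = n(n+1)(2n+1)/6, then subtract the first 13 terms.
∑_{k=1}^{75} k² = 75×76×151/6 = 143450
∑_{k=1}^{13} k² = 13×14×27/6 = 819
∑_{k=14}^{75} k² = 143450 - 819 = 142631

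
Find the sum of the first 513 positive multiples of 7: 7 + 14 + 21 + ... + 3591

Factor out 7: = 7(1 + 2 + ... + 513) = 7 × n(n+1)/2
= 7 × 513×514/2
= 7 × 131841
= 922887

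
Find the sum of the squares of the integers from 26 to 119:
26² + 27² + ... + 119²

Use ∑_{k=1}^{n} k² = n(n+1)(2n+1)/6, then subtract the first 25 terms.
∑_{k=1}^{119} k² = 119×120×239/6 = 568820
∑_{k=1}^{25} k² = 25×26×51/6 = 5525
∑_{k=26}^{119} k² = 568820 - 5525 = 563295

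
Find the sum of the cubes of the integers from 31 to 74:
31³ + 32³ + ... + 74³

Use ∑_{k=1}^{n} k³ = [n(n+1)/2]², then subtract the first 30 terms.
∑_{k=1}^{74} k³ = [74×75/2]² = 2775² = 7700625
∑_{k=1}^{30} k³ = [30×31/2]² = 465² = 216225
∑_{k=31}^{74} k³ = 7700625 - 216225 = 7484400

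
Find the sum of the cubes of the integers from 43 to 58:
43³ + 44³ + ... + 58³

Use ∑_{k=1}^{n} k³ = [n(n+1)/2]², then subtract the first 42 terms.
∑_{k=1}^{58} k³ = [58×59/2]² = 1711² = 2927521
∑_{k=1}^{42} k³ = [42×43/2]² = 903² = 815409
∑_{k=43}^{58} k³ = 2927521 - 815409 = 2112112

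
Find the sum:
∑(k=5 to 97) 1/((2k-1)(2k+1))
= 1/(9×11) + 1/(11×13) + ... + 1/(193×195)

Partial fractions: 1/((2k-1)(2k+1)) = (1/2)[1/(2k-1) - 1/(2k+1)]
The series telescopes:
= (1/2)[1/9 - 1/195]
= 31/585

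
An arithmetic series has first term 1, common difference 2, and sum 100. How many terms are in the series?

Using S = n/2 × [2a + (n-1)d]
100 = n/2 × [2(1) + (n-1)(2)]
100 = n/2 × [2 + 2n - 2]
200 = n × [0 + 2n]
2n² + (0)n - 200 = 0
Discriminant: Δ = (0)² - 4(2)(-200) = 0 + 1600 = 1600
√Δ = 40
n = [-(0) + √Δ] / (2·2) = (0 + 40) / 4 = 40 / 4 = 10
(The negative root is discarded since n must be a positive integer.)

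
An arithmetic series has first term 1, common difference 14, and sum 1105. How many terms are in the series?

Using S = n/2 × [2a + (n-1)d]
1105 = n/2 × [2(1) + (n-1)(14)]
1105 = n/2 × [2 + 14n - 14]
2210 = n × [-12 + 14n]
14n² + (-12)n - 2210 = 0
Discriminant: Δ = (-12)² - 4(14)(-2210) = 144 + 123760 = 123904
√Δ = 352
n = [-(-12) + √Δ] / (2·14) = (12 + 352) / 28 = 364 / 28 = 13
(The negative root is discarded since n must be a positive integer.)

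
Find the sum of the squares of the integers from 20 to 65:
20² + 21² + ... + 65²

Use ∑_{k=1}^{n} k² = n(n+1)(2n+1)/6, then subtract the first 19 terms.
∑_{k=1}^{65} k² = 65×66×131/6 = 93665
∑_{k=1}^{19} k² = 19×20×39/6 = 2470
∑_{k=20}^{65} k² = 93665 - 2470 = 91195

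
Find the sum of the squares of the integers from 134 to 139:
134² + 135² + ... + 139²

Use ∑_{k=1}^{n} k² = n(n+1)(2n+1)/6, then subtract the first 133 terms.
∑_{k=1}^{139} k² = 139×140×279/6 = 904890
∑_{k=1}^{133} k² = 133×134×267/6 = 793079
∑_{k=134}^{139} k² = 904890 - 793079 = 111811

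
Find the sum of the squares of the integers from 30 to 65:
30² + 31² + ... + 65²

Use ∑_{k=1}^{n} k² = n(n+1)(2n+1)/6, then subtract the first 29 terms.
∑_{k=1}^{65} k² = 65×66×131/6 = 93665
∑_{k=1}^{29} k² = 29×30×59/6 = 8555
∑_{k=30}^{65} k² = 93665 - 8555 = 85110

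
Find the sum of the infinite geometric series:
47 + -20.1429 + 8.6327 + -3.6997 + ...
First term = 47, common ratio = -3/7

For |r| < 1, S = a / (1 - r)
S = 47 / (1 - (-3/7))
S = 47 / (10/7)
S = 329/10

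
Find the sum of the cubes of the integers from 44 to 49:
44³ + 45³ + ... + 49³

Use ∑_{k=1}^{n} k³ = [n(n+1)/2]², then subtract the first 43 terms.
∑_{k=1}^{49} k³ = [49×50/2]² = 1225² = 1500625
∑_{k=1}^{43} k³ = [43×44/2]² = 946² = 894916
∑_{k=44}^{49} k³ = 1500625 - 894916 = 605709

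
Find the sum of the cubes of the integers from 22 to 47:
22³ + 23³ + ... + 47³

Use ∑_{k=1}^{n} k³ = [n(n+1)/2]², then subtract the first 21 terms.
∑_{k=1}^{47} k³ = [47×48/2]² = 1128² = 1272384
∑_{k=1}^{21} k³ = [21×22/2]² = 231² = 53361
∑_{k=22}^{47} k³ = 1272384 - 53361 = 1219023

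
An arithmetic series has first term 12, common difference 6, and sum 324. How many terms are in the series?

Using S = n/2 × [2a + (n-1)d]
324 = n/2 × [2(12) + (n-1)(6)]
324 = n/2 × [24 + 6n - 6]
648 = n × [18 + 6n]
6n² + (18)n - 648 = 0
Discriminant: Δ = (18)² - 4(6)(-648) = 324 + 15552 = 15876
√Δ = 126
n = [-(18) + √Δ] / (2·6) = (-18 + 126) / 12 = 108 / 12 = 9
(The negative root is discarded since n must be a positive integer.)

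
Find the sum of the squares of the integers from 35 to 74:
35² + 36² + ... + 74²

Use ∑_{k=1}^{n} k² = n(n+1)(2n+1)/6, then subtract the first 34 terms.
∑_{k=1}^{74} k² = 74×75×149/6 = 137825
∑_{k=1}^{34} k² = 34×35×69/6 = 13685
∑_{k=35}^{74} k² = 137825 - 13685 = 124140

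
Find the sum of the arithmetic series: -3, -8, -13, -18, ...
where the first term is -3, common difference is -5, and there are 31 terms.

Sₙ = n/2 × (first + last)
Last term = a + (n-1)d = -3 + (31-1)×(-5) = -153
S_31 = 31/2 × (-3 + (-153))
S_31 = 31/2 × (-156) = -2418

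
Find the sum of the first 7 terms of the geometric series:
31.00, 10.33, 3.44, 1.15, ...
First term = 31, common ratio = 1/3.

Sₙ = a(1 - rⁿ) / (1 - r)
S_7 = 31(1 - (1/3)^7) / (1 - (1/3))
S_7 = 31(1 - (1/2187)) / (2/3)
S_7 = 33883/729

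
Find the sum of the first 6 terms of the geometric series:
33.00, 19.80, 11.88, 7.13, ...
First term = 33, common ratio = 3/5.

Sₙ = a(1 - rⁿ) / (1 - r)
S_6 = 33(1 - (3/5)^6) / (1 - (3/5))
S_6 = 33(1 - (729/15625)) / (2/5)
S_6 = 245784/3125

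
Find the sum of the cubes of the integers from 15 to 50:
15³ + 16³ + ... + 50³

Use ∑_{k=1}^{n} k³ = [n(n+1)/2]², then subtract the first 14 terms.
∑_{k=1}^{50} k³ = [50×51/2]² = 1275² = 1625625
∑_{k=1}^{14} k³ = [14×15/2]² = 105² = 11025
∑_{k=15}^{50} k³ = 1625625 - 11025 = 1614600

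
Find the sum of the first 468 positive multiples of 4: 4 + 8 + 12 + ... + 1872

Factor out 4: = 4(1 + 2 + ... + 468) = 4 × n(n+1)/2
= 4 × 468×469/2
= 4 × 109746
= 438984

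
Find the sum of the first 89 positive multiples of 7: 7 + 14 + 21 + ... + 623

Factor out 7: = 7(1 + 2 + ... + 89) = 7 × n(n+1)/2
= 7 × 89×90/2
= 7 × 4005
= 28035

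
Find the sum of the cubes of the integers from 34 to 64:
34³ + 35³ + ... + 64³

Use ∑_{k=1}^{n} k³ = [n(n+1)/2]², then subtract the first 33 terms.
∑_{k=1}^{64} k³ = [64×65/2]² = 2080² = 4326400
∑_{k=1}^{33} k³ = [33×34/2]² = 561² = 314721
∑_{k=34}^{64} k³ = 4326400 - 314721 = 4011679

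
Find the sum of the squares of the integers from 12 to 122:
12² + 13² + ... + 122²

Use ∑_{k=1}^{n} k² = n(n+1)(2n+1)/6, then subtract the first 11 terms.
∑_{k=1}^{122} k² = 122×123×245/6 = 612745
∑_{k=1}^{11} k² = 11×12×23/6 = 506
∑_{k=12}^{122} k² = 612745 - 506 = 612239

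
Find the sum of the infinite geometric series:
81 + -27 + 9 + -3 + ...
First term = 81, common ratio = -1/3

For |r| < 1, S = a / (1 - r)
S = 81 / (1 - (-1/3))
S = 81 / (4/3)
S = 243/4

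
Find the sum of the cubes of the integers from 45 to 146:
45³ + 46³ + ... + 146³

Use ∑_{k=1}^{n} k³ = [n(n+1)/2]², then subtract the first 44 terms.
∑_{k=1}^{146} k³ = [146×147/2]² = 10731² = 115154361
∑_{k=1}^{44} k³ = [44×45/2]² = 990² = 980100
∑_{k=45}^{146} k³ = 115154361 - 980100 = 114174261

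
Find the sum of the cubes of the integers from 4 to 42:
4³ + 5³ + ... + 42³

Use ∑_{k=1}^{n} k³ = [n(n+1)/2]², then subtract the first 3 terms.
∑_{k=1}^{42} k³ = [42×43/2]² = 903² = 815409
∑_{k=1}^{3} k³ = [3×4/2]² = 6² = 36
∑_{k=4}^{42} k³ = 815409 - 36 = 815373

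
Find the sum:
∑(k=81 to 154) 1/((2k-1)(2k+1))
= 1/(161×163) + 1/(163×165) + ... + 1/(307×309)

Partial fractions: 1/((2k-1)(2k+1)) = (1/2)[1/(2k-1) - 1/(2k+1)]
The series telescopes:
= (1/2)[1/161 - 1/309]
= 74/49749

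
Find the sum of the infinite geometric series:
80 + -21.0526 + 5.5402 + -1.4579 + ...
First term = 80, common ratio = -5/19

For |r| < 1, S = a / (1 - r)
S = 80 / (1 - (-5/19))
S = 80 / (24/19)
S = 190/3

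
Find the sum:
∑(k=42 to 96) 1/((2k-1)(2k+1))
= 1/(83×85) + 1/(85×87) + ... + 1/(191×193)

Partial fractions: 1/((2k-1)(2k+1)) = (1/2)[1/(2k-1) - 1/(2k+1)]
The series telescopes:
= (1/2)[1/83 - 1/193]
= 55/16019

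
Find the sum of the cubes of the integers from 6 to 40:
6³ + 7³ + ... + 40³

Use ∑_{k=1}^{n} k³ = [n(n+1)/2]², then subtract the first 5 terms.
∑_{k=1}^{40} k³ = [40×41/2]² = 820² = 672400
∑_{k=1}^{5} k³ = [5×6/2]² = 15² = 225
∑_{k=6}^{40} k³ = 672400 - 225 = 672175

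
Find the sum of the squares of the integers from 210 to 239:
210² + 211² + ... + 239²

Use ∑_{k=1}^{n} k² = n(n+1)(2n+1)/6, then subtract the first 209 terms.
∑_{k=1}^{239} k² = 239×240×479/6 = 4579240
∑_{k=1}^{209} k² = 209×210×419/6 = 3064985
∑_{k=210}^{239} k² = 4579240 - 3064985 = 1514255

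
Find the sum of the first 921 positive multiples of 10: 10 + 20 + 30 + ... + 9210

Factor out 10: = 10(1 + 2 + ... + 921) = 10 × n(n+1)/2
= 10 × 921×922/2
= 10 × 424581
= 4245810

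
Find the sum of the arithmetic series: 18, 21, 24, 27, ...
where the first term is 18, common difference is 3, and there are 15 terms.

Sₙ = n/2 × (first + last)
Last term = a + (n-1)d = 18 + (15-1)×3 = 60
S_15 = 15/2 × (18 + 60)
S_15 = 15/2 × 78 = 585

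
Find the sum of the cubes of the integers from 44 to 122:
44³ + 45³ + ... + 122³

Use ∑_{k=1}^{n} k³ = [n(n+1)/2]², then subtract the first 43 terms.
∑_{k=1}^{122} k³ = [122×123/2]² = 7503² = 56295009
∑_{k=1}^{43} k³ = [43×44/2]² = 946² = 894916
∑_{k=44}^{122} k³ = 56295009 - 894916 = 55400093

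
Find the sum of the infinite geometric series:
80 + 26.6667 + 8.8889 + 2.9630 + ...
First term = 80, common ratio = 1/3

For |r| < 1, S = a / (1 - r)
S = 80 / (1 - (1/3))
S = 80 / (2/3)
S = 120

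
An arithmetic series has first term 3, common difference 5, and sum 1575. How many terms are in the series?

Using S = n/2 × [2a + (n-1)d]
1575 = n/2 × [2(3) + (n-1)(5)]
1575 = n/2 × [6 + 5n - 5]
3150 = n × [1 + 5n]
5n² + (1)n - 3150 = 0
Discriminant: Δ = (1)² - 4(5)(-3150) = 1 + 63000 = 63001
√Δ = 251
n = [-(1) + √Δ] / (2·5) = (-1 + 251) / 10 = 250 / 10 = 25
(The negative root is discarded since n must be a positive integer.)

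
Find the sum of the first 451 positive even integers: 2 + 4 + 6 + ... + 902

Sum of first n even numbers = n(n+1)
= 451×452
= 203852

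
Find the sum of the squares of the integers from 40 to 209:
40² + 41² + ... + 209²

Use ∑_{k=1}^{n} k² = n(n+1)(2n+1)/6, then subtract the first 39 terms.
∑_{k=1}^{209} k² = 209×210×419/6 = 3064985
∑_{k=1}^{39} k² = 39×40×79/6 = 20540
∑_{k=40}^{209} k² = 3064985 - 20540 = 3044445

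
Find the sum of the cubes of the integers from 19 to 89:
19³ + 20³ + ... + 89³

Use ∑_{k=1}^{n} k³ = [n(n+1)/2]², then subtract the first 18 terms.
∑_{k=1}^{89} k³ = [89×90/2]² = 4005² = 16040025
∑_{k=1}^{18} k³ = [18×19/2]² = 171² = 29241
∑_{k=19}^{89} k³ = 16040025 - 29241 = 16010784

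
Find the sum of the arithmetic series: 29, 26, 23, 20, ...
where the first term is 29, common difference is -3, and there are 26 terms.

Sₙ = n/2 × (first + last)
Last term = a + (n-1)d = 29 + (26-1)×(-3) = -46
S_26 = 26/2 × (29 + (-46))
S_26 = 26/2 × (-17) = -221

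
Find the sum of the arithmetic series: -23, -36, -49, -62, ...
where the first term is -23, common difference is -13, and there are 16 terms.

Sₙ = n/2 × (first + last)
Last term = a + (n-1)d = -23 + (16-1)×(-13) = -218
S_16 = 16/2 × (-23 + (-218))
S_16 = 16/2 × (-241) = -1928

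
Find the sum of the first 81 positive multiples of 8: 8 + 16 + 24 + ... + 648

Factor out 8: = 8(1 + 2 + ... + 81) = 8 × n(n+1)/2
= 8 × 81×82/2
= 8 × 3321
= 26568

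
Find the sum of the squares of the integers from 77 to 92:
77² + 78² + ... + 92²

Use ∑_{k=1}^{n} k² = n(n+1)(2n+1)/6, then subtract the first 76 terms.
∑_{k=1}^{92} k² = 92×93×185/6 = 263810
∑_{k=1}^{76} k² = 76×77×153/6 = 149226
∑_{k=77}^{92} k² = 263810 - 149226 = 114584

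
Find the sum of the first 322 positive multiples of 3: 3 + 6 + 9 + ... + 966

Factor out 3: = 3(1 + 2 + ... + 322) = 3 × n(n+1)/2
= 3 × 322×323/2
= 3 × 52003
= 156009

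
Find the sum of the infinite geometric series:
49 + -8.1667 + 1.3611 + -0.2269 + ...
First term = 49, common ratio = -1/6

For |r| < 1, S = a / (1 - r)
S = 49 / (1 - (-1/6))
S = 49 / (7/6)
S = 42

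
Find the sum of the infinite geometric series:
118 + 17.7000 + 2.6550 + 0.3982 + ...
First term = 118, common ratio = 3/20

For |r| < 1, S = a / (1 - r)
S = 118 / (1 - (3/20))
S = 118 / (17/20)
S = 2360/17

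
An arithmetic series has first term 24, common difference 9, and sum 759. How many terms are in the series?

Using S = n/2 × [2a + (n-1)d]
759 = n/2 × [2(24) + (n-1)(9)]
759 = n/2 × [48 + 9n - 9]
1518 = n × [39 + 9n]
9n² + (39)n - 1518 = 0
Discriminant: Δ = (39)² - 4(9)(-1518) = 1521 + 54648 = 56169
√Δ = 237
n = [-(39) + √Δ] / (2·9) = (-39 + 237) / 18 = 198 / 18 = 11
(The negative root is discarded since n must be a positive integer.)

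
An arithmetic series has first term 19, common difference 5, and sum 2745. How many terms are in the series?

Using S = n/2 × [2a + (n-1)d]
2745 = n/2 × [2(19) + (n-1)(5)]
2745 = n/2 × [38 + 5n - 5]
5490 = n × [33 + 5n]
5n² + (33)n - 5490 = 0
Discriminant: Δ = (33)² - 4(5)(-5490) = 1089 + 109800 = 110889
√Δ = 333
n = [-(33) + √Δ] / (2·5) = (-33 + 333) / 10 = 300 / 10 = 30
(The negative root is discarded since n must be a positive integer.)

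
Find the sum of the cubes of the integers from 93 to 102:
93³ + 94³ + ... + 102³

Use ∑_{k=1}^{n} k³ = [n(n+1)/2]², then subtract the first 92 terms.
∑_{k=1}^{102} k³ = [102×103/2]² = 5253² = 27594009
∑_{k=1}^{92} k³ = [92×93/2]² = 4278² = 18301284
∑_{k=93}^{102} k³ = 27594009 - 18301284 = 9292725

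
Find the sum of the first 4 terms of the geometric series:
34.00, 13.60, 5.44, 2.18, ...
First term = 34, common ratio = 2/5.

Sₙ = a(1 - rⁿ) / (1 - r)
S_4 = 34(1 - (2/5)^4) / (1 - (2/5))
S_4 = 34(1 - (16/625)) / (3/5)
S_4 = 6902/125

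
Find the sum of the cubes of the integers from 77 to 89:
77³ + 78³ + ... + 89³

Use ∑_{k=1}^{n} k³ = [n(n+1)/2]², then subtract the first 76 terms.
∑_{k=1}^{89} k³ = [89×90/2]² = 4005² = 16040025
∑_{k=1}^{76} k³ = [76×77/2]² = 2926² = 8561476
∑_{k=77}^{89} k³ = 16040025 - 8561476 = 7478549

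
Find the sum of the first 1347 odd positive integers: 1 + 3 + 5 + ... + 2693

Sum of first n odd numbers = n²
= 1347²
= 1814409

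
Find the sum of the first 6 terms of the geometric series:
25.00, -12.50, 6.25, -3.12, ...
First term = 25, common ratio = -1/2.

Sₙ = a(1 - rⁿ) / (1 - r)
S_6 = 25(1 - (-1/2)^6) / (1 - (-1/2))
S_6 = 25(1 - (1/64)) / (3/2)
S_6 = 525/32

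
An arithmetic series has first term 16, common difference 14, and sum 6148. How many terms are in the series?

Using S = n/2 × [2a + (n-1)d]
6148 = n/2 × [2(16) + (n-1)(14)]
6148 = n/2 × [32 + 14n - 14]
12296 = n × [18 + 14n]
14n² + (18)n - 12296 = 0
Discriminant: Δ = (18)² - 4(14)(-12296) = 324 + 688576 = 688900
√Δ = 830
n = [-(18) + √Δ] / (2·14) = (-18 + 830) / 28 = 812 / 28 = 29
(The negative root is discarded since n must be a positive integer.)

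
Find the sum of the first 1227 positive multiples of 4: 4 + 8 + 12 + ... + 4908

Factor out 4: = 4(1 + 2 + ... + 1227) = 4 × n(n+1)/2
= 4 × 1227×1228/2
= 4 × 753378
= 3013512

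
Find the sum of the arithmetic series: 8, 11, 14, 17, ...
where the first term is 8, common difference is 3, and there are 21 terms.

Sₙ = n/2 × (first + last)
Last term = a + (n-1)d = 8 + (21-1)×3 = 68
S_21 = 21/2 × (8 + 68)
S_21 = 21/2 × 76 = 798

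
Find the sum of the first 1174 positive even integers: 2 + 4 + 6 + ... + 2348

Sum of first n even numbers = n(n+1)
= 1174×1175
= 1379450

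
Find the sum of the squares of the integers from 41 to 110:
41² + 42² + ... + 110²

Use ∑_{k=1}^{n} k² = n(n+1)(2n+1)/6, then subtract the first 40 terms.
∑_{k=1}^{110} k² = 110×111×221/6 = 449735
∑_{k=1}^{40} k² = 40×41×81/6 = 22140
∑_{k=41}^{110} k² = 449735 - 22140 = 427595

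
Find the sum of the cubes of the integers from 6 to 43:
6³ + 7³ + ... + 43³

Use ∑_{k=1}^{n} k³ = [n(n+1)/2]², then subtract the first 5 terms.
∑_{k=1}^{43} k³ = [43×44/2]² = 946² = 894916
∑_{k=1}^{5} k³ = [5×6/2]² = 15² = 225
∑_{k=6}^{43} k³ = 894916 - 225 = 894691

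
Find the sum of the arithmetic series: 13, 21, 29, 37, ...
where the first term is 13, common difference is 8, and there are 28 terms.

Sₙ = n/2 × (first + last)
Last term = a + (n-1)d = 13 + (28-1)×8 = 229
S_28 = 28/2 × (13 + 229)
S_28 = 28/2 × 242 = 3388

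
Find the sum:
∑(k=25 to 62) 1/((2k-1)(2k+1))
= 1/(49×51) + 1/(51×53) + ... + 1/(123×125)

Partial fractions: 1/((2k-1)(2k+1)) = (1/2)[1/(2k-1) - 1/(2k+1)]
The series telescopes:
= (1/2)[1/49 - 1/125]
= 38/6125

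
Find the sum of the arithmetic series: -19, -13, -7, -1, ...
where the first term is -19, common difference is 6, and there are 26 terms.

Sₙ = n/2 × (first + last)
Last term = a + (n-1)d = -19 + (26-1)×6 = 131
S_26 = 26/2 × (-19 + 131)
S_26 = 26/2 × 112 = 1456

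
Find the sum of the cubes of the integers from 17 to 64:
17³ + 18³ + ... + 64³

Use ∑_{k=1}^{n} k³ = [n(n+1)/2]², then subtract the first 16 terms.
∑_{k=1}^{64} k³ = [64×65/2]² = 2080² = 4326400
∑_{k=1}^{16} k³ = [16×17/2]² = 136² = 18496
∑_{k=17}^{64} k³ = 4326400 - 18496 = 4307904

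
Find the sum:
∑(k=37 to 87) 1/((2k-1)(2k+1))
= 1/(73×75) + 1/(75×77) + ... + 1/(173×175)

Partial fractions: 1/((2k-1)(2k+1)) = (1/2)[1/(2k-1) - 1/(2k+1)]
The series telescopes:
= (1/2)[1/73 - 1/175]
= 51/12775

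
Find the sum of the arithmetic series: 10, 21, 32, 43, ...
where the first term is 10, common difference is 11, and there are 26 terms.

Sₙ = n/2 × (first + last)
Last term = a + (n-1)d = 10 + (26-1)×11 = 285
S_26 = 26/2 × (10 + 285)
S_26 = 26/2 × 295 = 3835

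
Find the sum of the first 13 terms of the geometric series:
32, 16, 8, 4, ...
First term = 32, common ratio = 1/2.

Sₙ = a(1 - rⁿ) / (1 - r)
S_13 = 32(1 - (1/2)^13) / (1 - (1/2))
S_13 = 32(1 - (1/8192)) / (1/2)
S_13 = 8191/128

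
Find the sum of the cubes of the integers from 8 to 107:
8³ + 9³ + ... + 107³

Use ∑_{k=1}^{n} k³ = [n(n+1)/2]², then subtract the first 7 terms.
∑_{k=1}^{107} k³ = [107×108/2]² = 5778² = 33385284
∑_{k=1}^{7} k³ = [7×8/2]² = 28² = 784
∑_{k=8}^{107} k³ = 33385284 - 784 = 33384500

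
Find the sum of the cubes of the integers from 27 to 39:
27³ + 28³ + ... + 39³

Use ∑_{k=1}^{n} k³ = [n(n+1)/2]², then subtract the first 26 terms.
∑_{k=1}^{39} k³ = [39×40/2]² = 780² = 608400
∑_{k=1}^{26} k³ = [26×27/2]² = 351² = 123201
∑_{k=27}^{39} k³ = 608400 - 123201 = 485199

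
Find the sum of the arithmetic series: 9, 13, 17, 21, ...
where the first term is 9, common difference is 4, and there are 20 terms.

Sₙ = n/2 × (first + last)
Last term = a + (n-1)d = 9 + (20-1)×4 = 85
S_20 = 20/2 × (9 + 85)
S_20 = 20/2 × 94 = 940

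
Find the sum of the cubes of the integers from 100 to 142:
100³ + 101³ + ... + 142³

Use ∑_{k=1}^{n} k³ = [n(n+1)/2]², then subtract the first 99 terms.
∑_{k=1}^{142} k³ = [142×143/2]² = 10153² = 103083409
∑_{k=1}^{99} k³ = [99×100/2]² = 4950² = 24502500
∑_{k=100}^{142} k³ = 103083409 - 24502500 = 78580909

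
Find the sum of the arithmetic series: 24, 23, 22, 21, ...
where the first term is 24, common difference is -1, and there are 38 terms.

Sₙ = n/2 × (first + last)
Last term = a + (n-1)d = 24 + (38-1)×(-1) = -13
S_38 = 38/2 × (24 + (-13))
S_38 = 38/2 × 11 = 209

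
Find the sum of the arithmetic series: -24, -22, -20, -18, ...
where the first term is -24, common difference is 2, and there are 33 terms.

Sₙ = n/2 × (first + last)
Last term = a + (n-1)d = -24 + (33-1)×2 = 40
S_33 = 33/2 × (-24 + 40)
S_33 = 33/2 × 16 = 264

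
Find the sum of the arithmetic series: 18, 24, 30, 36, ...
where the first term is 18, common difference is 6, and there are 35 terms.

Sₙ = n/2 × (first + last)
Last term = a + (n-1)d = 18 + (35-1)×6 = 222
S_35 = 35/2 × (18 + 222)
S_35 = 35/2 × 240 = 4200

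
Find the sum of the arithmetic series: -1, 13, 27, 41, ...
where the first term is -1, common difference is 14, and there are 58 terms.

Sₙ = n/2 × (first + last)
Last term = a + (n-1)d = -1 + (58-1)×14 = 797
S_58 = 58/2 × (-1 + 797)
S_58 = 58/2 × 796 = 23084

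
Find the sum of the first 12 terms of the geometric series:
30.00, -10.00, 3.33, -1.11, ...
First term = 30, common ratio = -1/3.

Sₙ = a(1 - rⁿ) / (1 - r)
S_12 = 30(1 - (-1/3)^12) / (1 - (-1/3))
S_12 = 30(1 - (1/531441)) / (4/3)
S_12 = 1328600/59049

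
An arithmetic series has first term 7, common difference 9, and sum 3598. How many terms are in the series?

Using S = n/2 × [2a + (n-1)d]
3598 = n/2 × [2(7) + (n-1)(9)]
3598 = n/2 × [14 + 9n - 9]
7196 = n × [5 + 9n]
9n² + (5)n - 7196 = 0
Discriminant: Δ = (5)² - 4(9)(-7196) = 25 + 259056 = 259081
√Δ = 509
n = [-(5) + √Δ] / (2·9) = (-5 + 509) / 18 = 504 / 18 = 28
(The negative root is discarded since n must be a positive integer.)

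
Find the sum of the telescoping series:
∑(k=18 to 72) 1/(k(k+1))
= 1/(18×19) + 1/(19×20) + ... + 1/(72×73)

Partial fractions: 1/(k(k+1)) = 1/k - 1/(k+1)
The series telescopes:
= (1/18 - 1/19) + (1/19 - 1/20) + ... + (1/72 - 1/73)
= 1/18 - 1/73
= 55/1314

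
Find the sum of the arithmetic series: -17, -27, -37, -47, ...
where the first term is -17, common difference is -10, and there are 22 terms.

Sₙ = n/2 × (first + last)
Last term = a + (n-1)d = -17 + (22-1)×(-10) = -227
S_22 = 22/2 × (-17 + (-227))
S_22 = 22/2 × (-244) = -2684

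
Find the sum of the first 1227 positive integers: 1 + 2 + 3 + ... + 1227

Formula: ∑k = n(n+1)/2
= 1227×1228/2
= 1506756/2
= 753378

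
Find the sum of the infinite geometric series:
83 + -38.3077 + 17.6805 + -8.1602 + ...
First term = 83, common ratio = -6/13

For |r| < 1, S = a / (1 - r)
S = 83 / (1 - (-6/13))
S = 83 / (19/13)
S = 1079/19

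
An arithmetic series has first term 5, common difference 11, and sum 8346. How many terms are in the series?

Using S = n/2 × [2a + (n-1)d]
8346 = n/2 × [2(5) + (n-1)(11)]
8346 = n/2 × [10 + 11n - 11]
16692 = n × [-1 + 11n]
11n² + (-1)n - 16692 = 0
Discriminant: Δ = (-1)² - 4(11)(-16692) = 1 + 734448 = 734449
√Δ = 857
n = [-(-1) + √Δ] / (2·11) = (1 + 857) / 22 = 858 / 22 = 39
(The negative root is discarded since n must be a positive integer.)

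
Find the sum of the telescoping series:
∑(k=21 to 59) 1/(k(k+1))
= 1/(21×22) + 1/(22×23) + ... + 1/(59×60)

Partial fractions: 1/(k(k+1)) = 1/k - 1/(k+1)
The series telescopes:
= (1/21 - 1/22) + (1/22 - 1/23) + ... + (1/59 - 1/60)
= 1/21 - 1/60
= 13/420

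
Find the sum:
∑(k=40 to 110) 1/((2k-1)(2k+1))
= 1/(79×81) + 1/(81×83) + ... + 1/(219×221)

Partial fractions: 1/((2k-1)(2k+1)) = (1/2)[1/(2k-1) - 1/(2k+1)]
The series telescopes:
= (1/2)[1/79 - 1/221]
= 71/17459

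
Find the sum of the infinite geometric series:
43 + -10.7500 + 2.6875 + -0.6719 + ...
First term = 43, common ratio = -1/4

For |r| < 1, S = a / (1 - r)
S = 43 / (1 - (-1/4))
S = 43 / (5/4)
S = 172/5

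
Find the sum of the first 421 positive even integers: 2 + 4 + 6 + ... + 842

Sum of first n even numbers = n(n+1)
= 421×422
= 177662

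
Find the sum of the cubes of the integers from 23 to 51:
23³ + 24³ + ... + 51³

Use ∑_{k=1}^{n} k³ = [n(n+1)/2]², then subtract the first 22 terms.
∑_{k=1}^{51} k³ = [51×52/2]² = 1326² = 1758276
∑_{k=1}^{22} k³ = [22×23/2]² = 253² = 64009
∑_{k=23}^{51} k³ = 1758276 - 64009 = 1694267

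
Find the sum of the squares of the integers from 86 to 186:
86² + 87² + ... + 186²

Use ∑_{k=1}^{n} k² = n(n+1)(2n+1)/6, then subtract the first 85 terms.
∑_{k=1}^{186} k² = 186×187×373/6 = 2162281
∑_{k=1}^{85} k² = 85×86×171/6 = 208335
∑_{k=86}^{186} k² = 2162281 - 208335 = 1953946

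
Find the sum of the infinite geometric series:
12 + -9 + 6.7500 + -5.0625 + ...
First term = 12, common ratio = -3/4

For |r| < 1, S = a / (1 - r)
S = 12 / (1 - (-3/4))
S = 12 / (7/4)
S = 48/7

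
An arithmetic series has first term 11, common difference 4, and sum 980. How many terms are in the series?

Using S = n/2 × [2a + (n-1)d]
980 = n/2 × [2(11) + (n-1)(4)]
980 = n/2 × [22 + 4n - 4]
1960 = n × [18 + 4n]
4n² + (18)n - 1960 = 0
Discriminant: Δ = (18)² - 4(4)(-1960) = 324 + 31360 = 31684
√Δ = 178
n = [-(18) + √Δ] / (2·4) = (-18 + 178) / 8 = 160 / 8 = 20
(The negative root is discarded since n must be a positive integer.)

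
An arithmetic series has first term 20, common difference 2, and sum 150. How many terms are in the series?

Using S = n/2 × [2a + (n-1)d]
150 = n/2 × [2(20) + (n-1)(2)]
150 = n/2 × [40 + 2n - 2]
300 = n × [38 + 2n]
2n² + (38)n - 300 = 0
Discriminant: Δ = (38)² - 4(2)(-300) = 1444 + 2400 = 3844
√Δ = 62
n = [-(38) + √Δ] / (2·2) = (-38 + 62) / 4 = 24 / 4 = 6
(The negative root is discarded since n must be a positive integer.)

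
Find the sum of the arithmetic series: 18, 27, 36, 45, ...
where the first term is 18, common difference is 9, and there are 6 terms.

Sₙ = n/2 × (first + last)
Last term = a + (n-1)d = 18 + (6-1)×9 = 63
S_6 = 6/2 × (18 + 63)
S_6 = 6/2 × 81 = 243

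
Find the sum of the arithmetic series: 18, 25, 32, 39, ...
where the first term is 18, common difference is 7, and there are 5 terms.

Sₙ = n/2 × (first + last)
Last term = a + (n-1)d = 18 + (5-1)×7 = 46
S_5 = 5/2 × (18 + 46)
S_5 = 5/2 × 64 = 160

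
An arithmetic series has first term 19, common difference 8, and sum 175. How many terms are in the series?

Using S = n/2 × [2a + (n-1)d]
175 = n/2 × [2(19) + (n-1)(8)]
175 = n/2 × [38 + 8n - 8]
350 = n × [30 + 8n]
8n² + (30)n - 350 = 0
Discriminant: Δ = (30)² - 4(8)(-350) = 900 + 11200 = 12100
√Δ = 110
n = [-(30) + √Δ] / (2·8) = (-30 + 110) / 16 = 80 / 16 = 5
(The negative root is discarded since n must be a positive integer.)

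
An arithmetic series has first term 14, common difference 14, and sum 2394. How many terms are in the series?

Using S = n/2 × [2a + (n-1)d]
2394 = n/2 × [2(14) + (n-1)(14)]
2394 = n/2 × [28 + 14n - 14]
4788 = n × [14 + 14n]
14n² + (14)n - 4788 = 0
Discriminant: Δ = (14)² - 4(14)(-4788) = 196 + 268128 = 268324
√Δ = 518
n = [-(14) + √Δ] / (2·14) = (-14 + 518) / 28 = 504 / 28 = 18
(The negative root is discarded since n must be a positive integer.)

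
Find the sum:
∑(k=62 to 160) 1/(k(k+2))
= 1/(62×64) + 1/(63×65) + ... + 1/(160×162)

Partial fractions: 1/(k(k+2)) = (1/2)[1/k - 1/(k+2)]
Telescoping leaves the first two and last two terms:
= (1/2)[1/62 + 1/63 - 1/161 - 1/162]
= 1133/115506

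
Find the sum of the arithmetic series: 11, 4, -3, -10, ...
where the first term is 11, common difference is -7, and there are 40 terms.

Sₙ = n/2 × (first + last)
Last term = a + (n-1)d = 11 + (40-1)×(-7) = -262
S_40 = 40/2 × (11 + (-262))
S_40 = 40/2 × (-251) = -5020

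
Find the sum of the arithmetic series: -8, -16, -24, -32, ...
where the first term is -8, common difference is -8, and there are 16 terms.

Sₙ = n/2 × (first + last)
Last term = a + (n-1)d = -8 + (16-1)×(-8) = -128
S_16 = 16/2 × (-8 + (-128))
S_16 = 16/2 × (-136) = -1088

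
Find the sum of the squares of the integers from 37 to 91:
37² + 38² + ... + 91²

Use ∑_{k=1}^{n} k² = n(n+1)(2n+1)/6, then subtract the first 36 terms.
∑_{k=1}^{91} k² = 91×92×183/6 = 255346
∑_{k=1}^{36} k² = 36×37×73/6 = 16206
∑_{k=37}^{91} k² = 255346 - 16206 = 239140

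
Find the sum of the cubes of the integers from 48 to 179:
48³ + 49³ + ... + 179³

Use ∑_{k=1}^{n} k³ = [n(n+1)/2]², then subtract the first 47 terms.
∑_{k=1}^{179} k³ = [179×180/2]² = 16110² = 259532100
∑_{k=1}^{47} k³ = [47×48/2]² = 1128² = 1272384
∑_{k=48}^{179} k³ = 259532100 - 1272384 = 258259716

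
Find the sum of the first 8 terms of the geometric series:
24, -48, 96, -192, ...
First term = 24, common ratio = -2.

Sₙ = a(1 - rⁿ) / (1 - r)
S_8 = 24(1 - (-2)^8) / (1 - (-2))
S_8 = 24(1 - 256) / (3)
S_8 = -2040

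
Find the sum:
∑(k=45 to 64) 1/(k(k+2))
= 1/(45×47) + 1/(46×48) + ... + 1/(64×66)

Partial fractions: 1/(k(k+2)) = (1/2)[1/k - 1/(k+2)]
Telescoping leaves the first two and last two terms:
= (1/2)[1/45 + 1/46 - 1/65 - 1/66]
= 1987/296010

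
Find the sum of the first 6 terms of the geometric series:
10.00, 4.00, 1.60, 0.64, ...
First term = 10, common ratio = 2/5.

Sₙ = a(1 - rⁿ) / (1 - r)
S_6 = 10(1 - (2/5)^6) / (1 - (2/5))
S_6 = 10(1 - (64/15625)) / (3/5)
S_6 = 10374/625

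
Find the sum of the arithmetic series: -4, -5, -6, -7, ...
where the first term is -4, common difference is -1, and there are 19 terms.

Sₙ = n/2 × (first + last)
Last term = a + (n-1)d = -4 + (19-1)×(-1) = -22
S_19 = 19/2 × (-4 + (-22))
S_19 = 19/2 × (-26) = -247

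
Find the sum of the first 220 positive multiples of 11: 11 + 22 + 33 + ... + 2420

Factor out 11: = 11(1 + 2 + ... + 220) = 11 × n(n+1)/2
= 11 × 220×221/2
= 11 × 24310
= 267410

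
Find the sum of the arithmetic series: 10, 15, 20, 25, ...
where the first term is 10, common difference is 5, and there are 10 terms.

Sₙ = n/2 × (first + last)
Last term = a + (n-1)d = 10 + (10-1)×5 = 55
S_10 = 10/2 × (10 + 55)
S_10 = 10/2 × 65 = 325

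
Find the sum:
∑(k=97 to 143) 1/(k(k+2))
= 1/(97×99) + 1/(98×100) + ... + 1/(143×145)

Partial fractions: 1/(k(k+2)) = (1/2)[1/k - 1/(k+2)]
Telescoping leaves the first two and last two terms:
= (1/2)[1/97 + 1/98 - 1/144 - 1/145]
= 662183/198485280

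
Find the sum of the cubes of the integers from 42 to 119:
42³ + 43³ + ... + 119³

Use ∑_{k=1}^{n} k³ = [n(n+1)/2]², then subtract the first 41 terms.
∑_{k=1}^{119} k³ = [119×120/2]² = 7140² = 50979600
∑_{k=1}^{41} k³ = [41×42/2]² = 861² = 741321
∑_{k=42}^{119} k³ = 50979600 - 741321 = 50238279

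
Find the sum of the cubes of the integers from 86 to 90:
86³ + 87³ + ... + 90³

Use ∑_{k=1}^{n} k³ = [n(n+1)/2]², then subtract the first 85 terms.
∑_{k=1}^{90} k³ = [90×91/2]² = 4095² = 16769025
∑_{k=1}^{85} k³ = [85×86/2]² = 3655² = 13359025
∑_{k=86}^{90} k³ = 16769025 - 13359025 = 3410000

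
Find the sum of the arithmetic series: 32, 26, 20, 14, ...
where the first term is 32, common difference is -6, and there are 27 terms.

Sₙ = n/2 × (first + last)
Last term = a + (n-1)d = 32 + (27-1)×(-6) = -124
S_27 = 27/2 × (32 + (-124))
S_27 = 27/2 × (-92) = -1242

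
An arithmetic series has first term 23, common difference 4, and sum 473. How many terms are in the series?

Using S = n/2 × [2a + (n-1)d]
473 = n/2 × [2(23) + (n-1)(4)]
473 = n/2 × [46 + 4n - 4]
946 = n × [42 + 4n]
4n² + (42)n - 946 = 0
Discriminant: Δ = (42)² - 4(4)(-946) = 1764 + 15136 = 16900
√Δ = 130
n = [-(42) + √Δ] / (2·4) = (-42 + 130) / 8 = 88 / 8 = 11
(The negative root is discarded since n must be a positive integer.)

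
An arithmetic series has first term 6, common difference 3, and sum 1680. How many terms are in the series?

Using S = n/2 × [2a + (n-1)d]
1680 = n/2 × [2(6) + (n-1)(3)]
1680 = n/2 × [12 + 3n - 3]
3360 = n × [9 + 3n]
3n² + (9)n - 3360 = 0
Discriminant: Δ = (9)² - 4(3)(-3360) = 81 + 40320 = 40401
√Δ = 201
n = [-(9) + √Δ] / (2·3) = (-9 + 201) / 6 = 192 / 6 = 32
(The negative root is discarded since n must be a positive integer.)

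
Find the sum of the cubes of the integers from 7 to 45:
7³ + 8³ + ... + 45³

Use ∑_{k=1}^{n} k³ = [n(n+1)/2]², then subtract the first 6 terms.
∑_{k=1}^{45} k³ = [45×46/2]² = 1035² = 1071225
∑_{k=1}^{6} k³ = [6×7/2]² = 21² = 441
∑_{k=7}^{45} k³ = 1071225 - 441 = 1070784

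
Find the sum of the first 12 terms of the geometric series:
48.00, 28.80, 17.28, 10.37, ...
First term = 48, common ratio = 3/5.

Sₙ = a(1 - rⁿ) / (1 - r)
S_12 = 48(1 - (3/5)^12) / (1 - (3/5))
S_12 = 48(1 - (531441/244140625)) / (2/5)
S_12 = 5846620416/48828125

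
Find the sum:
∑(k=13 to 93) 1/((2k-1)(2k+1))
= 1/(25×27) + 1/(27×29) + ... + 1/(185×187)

Partial fractions: 1/((2k-1)(2k+1)) = (1/2)[1/(2k-1) - 1/(2k+1)]
The series telescopes:
= (1/2)[1/25 - 1/187]
= 81/4675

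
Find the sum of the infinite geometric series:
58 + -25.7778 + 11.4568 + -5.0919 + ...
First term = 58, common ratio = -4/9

For |r| < 1, S = a / (1 - r)
S = 58 / (1 - (-4/9))
S = 58 / (13/9)
S = 522/13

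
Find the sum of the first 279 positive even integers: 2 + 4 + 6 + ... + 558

Sum of first n even numbers = n(n+1)
= 279×280
= 78120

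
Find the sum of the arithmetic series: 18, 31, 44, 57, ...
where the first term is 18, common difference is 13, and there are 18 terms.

Sₙ = n/2 × (first + last)
Last term = a + (n-1)d = 18 + (18-1)×13 = 239
S_18 = 18/2 × (18 + 239)
S_18 = 18/2 × 257 = 2313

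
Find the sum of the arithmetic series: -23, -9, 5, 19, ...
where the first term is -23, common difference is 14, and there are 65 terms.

Sₙ = n/2 × (first + last)
Last term = a + (n-1)d = -23 + (65-1)×14 = 873
S_65 = 65/2 × (-23 + 873)
S_65 = 65/2 × 850 = 27625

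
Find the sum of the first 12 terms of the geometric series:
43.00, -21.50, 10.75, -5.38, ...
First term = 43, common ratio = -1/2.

Sₙ = a(1 - rⁿ) / (1 - r)
S_12 = 43(1 - (-1/2)^12) / (1 - (-1/2))
S_12 = 43(1 - (1/4096)) / (3/2)
S_12 = 58695/2048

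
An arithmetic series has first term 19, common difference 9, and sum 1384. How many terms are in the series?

Using S = n/2 × [2a + (n-1)d]
1384 = n/2 × [2(19) + (n-1)(9)]
1384 = n/2 × [38 + 9n - 9]
2768 = n × [29 + 9n]
9n² + (29)n - 2768 = 0
Discriminant: Δ = (29)² - 4(9)(-2768) = 841 + 99648 = 100489
√Δ = 317
n = [-(29) + √Δ] / (2·9) = (-29 + 317) / 18 = 288 / 18 = 16
(The negative root is discarded since n must be a positive integer.)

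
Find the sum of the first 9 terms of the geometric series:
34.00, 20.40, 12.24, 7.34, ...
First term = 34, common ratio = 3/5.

Sₙ = a(1 - rⁿ) / (1 - r)
S_9 = 34(1 - (3/5)^9) / (1 - (3/5))
S_9 = 34(1 - (19683/1953125)) / (2/5)
S_9 = 32868514/390625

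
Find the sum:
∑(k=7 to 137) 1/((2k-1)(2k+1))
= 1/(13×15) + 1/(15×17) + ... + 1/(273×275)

Partial fractions: 1/((2k-1)(2k+1)) = (1/2)[1/(2k-1) - 1/(2k+1)]
The series telescopes:
= (1/2)[1/13 - 1/275]
= 131/3575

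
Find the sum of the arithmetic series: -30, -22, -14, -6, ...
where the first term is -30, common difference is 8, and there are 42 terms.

Sₙ = n/2 × (first + last)
Last term = a + (n-1)d = -30 + (42-1)×8 = 298
S_42 = 42/2 × (-30 + 298)
S_42 = 42/2 × 268 = 5628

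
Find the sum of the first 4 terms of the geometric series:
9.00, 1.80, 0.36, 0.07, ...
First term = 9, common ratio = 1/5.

Sₙ = a(1 - rⁿ) / (1 - r)
S_4 = 9(1 - (1/5)^4) / (1 - (1/5))
S_4 = 9(1 - (1/625)) / (4/5)
S_4 = 1404/125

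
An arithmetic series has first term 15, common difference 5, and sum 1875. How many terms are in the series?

Using S = n/2 × [2a + (n-1)d]
1875 = n/2 × [2(15) + (n-1)(5)]
1875 = n/2 × [30 + 5n - 5]
3750 = n × [25 + 5n]
5n² + (25)n - 3750 = 0
Discriminant: Δ = (25)² - 4(5)(-3750) = 625 + 75000 = 75625
√Δ = 275
n = [-(25) + √Δ] / (2·5) = (-25 + 275) / 10 = 250 / 10 = 25
(The negative root is discarded since n must be a positive integer.)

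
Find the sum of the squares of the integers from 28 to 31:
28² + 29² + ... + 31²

Use ∑_{k=1}^{n} k² = n(n+1)(2n+1)/6, then subtract the first 27 terms.
∑_{k=1}^{31} k² = 31×32×63/6 = 10416
∑_{k=1}^{27} k² = 27×28×55/6 = 6930
∑_{k=28}^{31} k² = 10416 - 6930 = 3486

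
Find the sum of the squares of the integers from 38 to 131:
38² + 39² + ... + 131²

Use ∑_{k=1}^{n} k² = n(n+1)(2n+1)/6, then subtract the first 37 terms.
∑_{k=1}^{131} k² = 131×132×263/6 = 757966
∑_{k=1}^{37} k² = 37×38×75/6 = 17575
∑_{k=38}^{131} k² = 757966 - 17575 = 740391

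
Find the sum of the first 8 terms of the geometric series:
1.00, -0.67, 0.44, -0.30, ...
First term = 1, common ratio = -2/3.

Sₙ = a(1 - rⁿ) / (1 - r)
S_8 = 1(1 - (-2/3)^8) / (1 - (-2/3))
S_8 = 1(1 - (256/6561)) / (5/3)
S_8 = 1261/2187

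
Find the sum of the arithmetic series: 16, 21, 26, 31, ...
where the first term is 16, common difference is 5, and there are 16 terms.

Sₙ = n/2 × (first + last)
Last term = a + (n-1)d = 16 + (16-1)×5 = 91
S_16 = 16/2 × (16 + 91)
S_16 = 16/2 × 107 = 856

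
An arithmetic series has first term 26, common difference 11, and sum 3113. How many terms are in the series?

Using S = n/2 × [2a + (n-1)d]
3113 = n/2 × [2(26) + (n-1)(11)]
3113 = n/2 × [52 + 11n - 11]
6226 = n × [41 + 11n]
11n² + (41)n - 6226 = 0
Discriminant: Δ = (41)² - 4(11)(-6226) = 1681 + 273944 = 275625
√Δ = 525
n = [-(41) + √Δ] / (2·11) = (-41 + 525) / 22 = 484 / 22 = 22
(The negative root is discarded since n must be a positive integer.)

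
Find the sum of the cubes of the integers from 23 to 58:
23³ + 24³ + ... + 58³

Use ∑_{k=1}^{n} k³ = [n(n+1)/2]², then subtract the first 22 terms.
∑_{k=1}^{58} k³ = [58×59/2]² = 1711² = 2927521
∑_{k=1}^{22} k³ = [22×23/2]² = 253² = 64009
∑_{k=23}^{58} k³ = 2927521 - 64009 = 2863512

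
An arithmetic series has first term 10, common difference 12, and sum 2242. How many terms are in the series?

Using S = n/2 × [2a + (n-1)d]
2242 = n/2 × [2(10) + (n-1)(12)]
2242 = n/2 × [20 + 12n - 12]
4484 = n × [8 + 12n]
12n² + (8)n - 4484 = 0
Discriminant: Δ = (8)² - 4(12)(-4484) = 64 + 215232 = 215296
√Δ = 464
n = [-(8) + √Δ] / (2·12) = (-8 + 464) / 24 = 456 / 24 = 19
(The negative root is discarded since n must be a positive integer.)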